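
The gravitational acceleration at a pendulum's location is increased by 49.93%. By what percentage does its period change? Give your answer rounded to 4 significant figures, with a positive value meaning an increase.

-18.33%

T ∝ 1/√g, so T'/T = 1/√(1.4993) = 0.81669.
Percentage change in T = (0.81669 − 1) × 100% = -18.33%.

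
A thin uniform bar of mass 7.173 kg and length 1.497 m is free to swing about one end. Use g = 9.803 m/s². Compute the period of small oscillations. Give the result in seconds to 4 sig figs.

For a physical pendulum T = 2π√(I/(mgd)), with d = 0.74850 m from pivot to centre of mass.
I_cm = mL²/12 = 7.173 × 1.497²/12 = 1.3396 kg·m²; I = I_cm + md² = 1.3396 + 7.173 × 0.74850² = 5.3583 kg·m².
T = 2π√(5.3583/(7.173 × 9.803 × 0.74850)) = 2.005 s.

2.005 s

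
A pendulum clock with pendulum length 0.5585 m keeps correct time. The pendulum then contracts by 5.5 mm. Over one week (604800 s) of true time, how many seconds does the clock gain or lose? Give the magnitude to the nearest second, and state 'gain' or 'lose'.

gain 3000 s

T ∝ √L, so T'/T = √(0.55300/0.5585) = 0.995064.
In 604800 s of true time the clock registers 604800/0.995064 = 607800.2 s, so it gains 3000 s.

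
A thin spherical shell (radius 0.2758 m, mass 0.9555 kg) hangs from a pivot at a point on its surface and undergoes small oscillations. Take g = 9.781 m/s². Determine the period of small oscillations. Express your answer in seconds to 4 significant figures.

1.362 s

I_cm = (2/3)mr² = 0.048454 kg·m². The pivot is at distance d = 0.2758 m from the centre of mass.
By the parallel-axis theorem, I = I_cm + md² = 0.048454 + 0.072681 = 0.12113 kg·m².
T = 2π√(I/(mgd)) = 2π√(0.12113/(0.9555 × 9.781 × 0.2758)) = 1.362 s.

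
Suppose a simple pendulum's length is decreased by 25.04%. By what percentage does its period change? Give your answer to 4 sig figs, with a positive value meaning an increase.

-13.42%

T ∝ √L, so T'/T = √(0.74960) = 0.86579.
Percentage change in T = (0.86579 − 1) × 100% = -13.42%.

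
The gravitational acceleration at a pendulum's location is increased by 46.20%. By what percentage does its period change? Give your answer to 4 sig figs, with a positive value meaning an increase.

T ∝ 1/√g, so T'/T = 1/√(1.4620) = 0.82704.
Percentage change in T = (0.82704 − 1) × 100% = -17.30%.

-17.30%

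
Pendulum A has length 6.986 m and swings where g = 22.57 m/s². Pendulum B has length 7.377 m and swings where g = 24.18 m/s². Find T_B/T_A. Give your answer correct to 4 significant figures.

T = 2π√(L/g), so T_B/T_A = √((L_B/g_B)/(L_A/g_A)) = √((7.377/24.18)/(6.986/22.57)) = 0.9928.

0.9928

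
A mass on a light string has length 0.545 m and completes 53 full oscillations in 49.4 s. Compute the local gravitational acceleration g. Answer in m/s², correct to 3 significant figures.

T = 49.4/53 = 0.9321 s.
From T = 2π√(L/g), g = 4π²L/T² = 4π² × 0.545/0.9321² = 24.8 m/s².

24.8 m/s²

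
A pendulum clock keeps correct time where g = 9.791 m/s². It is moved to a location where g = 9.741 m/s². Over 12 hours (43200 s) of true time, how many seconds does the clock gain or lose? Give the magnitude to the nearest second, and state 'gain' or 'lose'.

lose 110 s

The clock's period scales as T ∝ 1/√g, so T'/T = √(9.791/9.741) = 1.00256.
In 43200 s of true time the clock registers 43200/1.00256 = 43089.6 s, so it loses 110 s.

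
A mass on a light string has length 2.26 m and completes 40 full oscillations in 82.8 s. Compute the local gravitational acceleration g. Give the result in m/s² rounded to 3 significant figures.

T = 82.8/40 = 2.070 s.
From T = 2π√(L/g), g = 4π²L/T² = 4π² × 2.26/2.070² = 20.8 m/s².

20.8 m/s²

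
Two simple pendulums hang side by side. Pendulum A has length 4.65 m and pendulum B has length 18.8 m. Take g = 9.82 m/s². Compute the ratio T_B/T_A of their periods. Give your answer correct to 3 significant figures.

2.01

T ∝ √L, so T_B/T_A = √(L_B/L_A) = √(18.8/4.65) = 2.01.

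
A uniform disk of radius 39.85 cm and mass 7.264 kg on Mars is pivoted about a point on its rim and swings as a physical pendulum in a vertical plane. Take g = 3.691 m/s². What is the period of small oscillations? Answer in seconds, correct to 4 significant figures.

I_cm = ½mr² = 0.57677 kg·m². The pivot is at distance d = 0.3985 m from the centre of mass.
By the parallel-axis theorem, I = I_cm + md² = 0.57677 + 1.1535 = 1.7303 kg·m².
T = 2π√(I/(mgd)) = 2π√(1.7303/(7.264 × 3.691 × 0.3985)) = 2.529 s.

2.529 s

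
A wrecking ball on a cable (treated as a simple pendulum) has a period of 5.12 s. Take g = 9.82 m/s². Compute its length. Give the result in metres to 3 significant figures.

6.52 m

From T = 2π√(L/g), L = gT²/(4π²) = 9.82 × 5.120²/(4π²) = 6.52 m.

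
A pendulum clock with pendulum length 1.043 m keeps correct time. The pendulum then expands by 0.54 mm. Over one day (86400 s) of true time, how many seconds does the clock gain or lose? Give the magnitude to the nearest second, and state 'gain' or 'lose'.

T ∝ √L, so T'/T = √(1.04354/1.043) = 1.00026.
In 86400 s of true time the clock registers 86400/1.00026 = 86377.6 s, so it loses 22 s.

lose 22 s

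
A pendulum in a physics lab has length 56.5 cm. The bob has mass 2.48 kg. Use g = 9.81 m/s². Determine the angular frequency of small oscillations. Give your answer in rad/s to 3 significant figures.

ω = √(g/L) = √(9.81/0.565) = 4.17 rad/s.

4.17 rad/s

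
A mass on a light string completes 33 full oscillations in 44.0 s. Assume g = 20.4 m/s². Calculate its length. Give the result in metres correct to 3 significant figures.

T = 44.0/33 = 1.333 s.
From T = 2π√(L/g), L = gT²/(4π²) = 20.4 × 1.333²/(4π²) = 0.919 m.

0.919 m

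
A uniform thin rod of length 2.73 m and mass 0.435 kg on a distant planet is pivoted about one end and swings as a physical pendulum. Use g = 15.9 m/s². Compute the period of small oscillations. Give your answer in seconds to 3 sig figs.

For a physical pendulum T = 2π√(I/(mgd)), with d = 1.365 m from pivot to centre of mass.
I_cm = mL²/12 = 0.435 × 2.73²/12 = 0.2702 kg·m²; I = I_cm + md² = 0.2702 + 0.435 × 1.365² = 1.081 kg·m².
T = 2π√(1.081/(0.435 × 15.9 × 1.365)) = 2.13 s.

2.13 s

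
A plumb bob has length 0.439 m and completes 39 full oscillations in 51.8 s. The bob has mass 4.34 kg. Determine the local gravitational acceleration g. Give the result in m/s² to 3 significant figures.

T = 51.8/39 = 1.328 s.
From T = 2π√(L/g), g = 4π²L/T² = 4π² × 0.439/1.328² = 9.82 m/s².

9.82 m/s²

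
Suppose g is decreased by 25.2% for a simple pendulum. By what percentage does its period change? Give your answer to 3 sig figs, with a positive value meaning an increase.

T ∝ 1/√g, so T'/T = 1/√(0.7480) = 1.156.
Percentage change in T = (1.156 − 1) × 100% = 15.6%.

15.6%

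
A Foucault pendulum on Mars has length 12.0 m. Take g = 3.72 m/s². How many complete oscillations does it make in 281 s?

24

T = 2π√(L/g) = 2π√(12.0/3.72) = 11.28 s.
Number of complete oscillations = ⌊281/11.28⌋ = ⌊24.90⌋ = 24.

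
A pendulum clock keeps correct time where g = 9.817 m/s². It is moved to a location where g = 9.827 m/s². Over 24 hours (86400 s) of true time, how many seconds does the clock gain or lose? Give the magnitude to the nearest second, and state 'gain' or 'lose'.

The clock's period scales as T ∝ 1/√g, so T'/T = √(9.817/9.827) = 0.999491.
In 86400 s of true time the clock registers 86400/0.999491 = 86444.0 s, so it gains 44 s.

gain 44 s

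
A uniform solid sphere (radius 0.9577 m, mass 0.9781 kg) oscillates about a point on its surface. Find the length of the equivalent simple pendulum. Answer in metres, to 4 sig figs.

1.341 m

The equivalent simple-pendulum length is L_eq = I/(md), where I is about the pivot and d = 0.95770 m.
I_cm = (2/5)mR² = 0.35884 kg·m², so I = I_cm + md² = 0.35884 + 0.89710 = 1.2559 kg·m².
L_eq = 1.2559/(0.9781 × 0.95770) = 1.341 m.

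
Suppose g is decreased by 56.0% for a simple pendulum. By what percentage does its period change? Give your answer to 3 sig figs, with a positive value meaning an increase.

T ∝ 1/√g, so T'/T = 1/√(0.4400) = 1.508.
Percentage change in T = (1.508 − 1) × 100% = 50.8%.

50.8%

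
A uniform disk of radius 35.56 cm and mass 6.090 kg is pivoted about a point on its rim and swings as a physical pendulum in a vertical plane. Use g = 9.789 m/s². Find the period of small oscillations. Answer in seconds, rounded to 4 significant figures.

1.467 s

I_cm = ½mr² = 0.38504 kg·m². The pivot is at distance d = 0.3556 m from the centre of mass.
By the parallel-axis theorem, I = I_cm + md² = 0.38504 + 0.77009 = 1.1551 kg·m².
T = 2π√(I/(mgd)) = 2π√(1.1551/(6.090 × 9.789 × 0.3556)) = 1.467 s.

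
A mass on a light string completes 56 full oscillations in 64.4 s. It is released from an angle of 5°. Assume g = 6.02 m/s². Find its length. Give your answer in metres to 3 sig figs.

0.202 m

T = 64.4/56 = 1.150 s.
From T = 2π√(L/g), L = gT²/(4π²) = 6.02 × 1.150²/(4π²) = 0.202 m.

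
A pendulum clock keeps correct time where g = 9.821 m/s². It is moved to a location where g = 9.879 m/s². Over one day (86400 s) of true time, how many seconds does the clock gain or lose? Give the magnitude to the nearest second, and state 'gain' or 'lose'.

gain 255 s

The clock's period scales as T ∝ 1/√g, so T'/T = √(9.821/9.879) = 0.997060.
In 86400 s of true time the clock registers 86400/0.997060 = 86654.8 s, so it gains 255 s.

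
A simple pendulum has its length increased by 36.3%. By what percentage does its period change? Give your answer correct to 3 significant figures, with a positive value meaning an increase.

T ∝ √L, so T'/T = √(1.363) = 1.167.
Percentage change in T = (1.167 − 1) × 100% = 16.7%.

16.7%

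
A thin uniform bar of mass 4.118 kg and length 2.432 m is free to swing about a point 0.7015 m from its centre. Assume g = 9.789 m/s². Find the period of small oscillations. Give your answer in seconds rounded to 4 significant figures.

2.380 s

For a physical pendulum T = 2π√(I/(mgd)), with d = 0.70150 m from pivot to centre of mass.
I_cm = mL²/12 = 4.118 × 2.432²/12 = 2.0297 kg·m²; I = I_cm + md² = 2.0297 + 4.118 × 0.70150² = 4.0562 kg·m².
T = 2π√(4.0562/(4.118 × 9.789 × 0.70150)) = 2.380 s.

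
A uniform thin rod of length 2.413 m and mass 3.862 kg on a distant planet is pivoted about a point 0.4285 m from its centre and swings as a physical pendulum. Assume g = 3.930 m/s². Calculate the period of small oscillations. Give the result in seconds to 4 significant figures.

For a physical pendulum T = 2π√(I/(mgd)), with d = 0.42850 m from pivot to centre of mass.
I_cm = mL²/12 = 3.862 × 2.413²/12 = 1.8739 kg·m²; I = I_cm + md² = 1.8739 + 3.862 × 0.42850² = 2.5830 kg·m².
T = 2π√(2.5830/(3.862 × 3.930 × 0.42850)) = 3.960 s.

3.960 s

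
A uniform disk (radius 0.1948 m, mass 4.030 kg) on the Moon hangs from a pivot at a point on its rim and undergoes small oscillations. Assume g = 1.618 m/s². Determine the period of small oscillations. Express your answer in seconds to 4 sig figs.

I_cm = ½mr² = 0.076463 kg·m². The pivot is at distance d = 0.1948 m from the centre of mass.
By the parallel-axis theorem, I = I_cm + md² = 0.076463 + 0.15293 = 0.22939 kg·m².
T = 2π√(I/(mgd)) = 2π√(0.22939/(4.030 × 1.618 × 0.1948)) = 2.670 s.

2.670 s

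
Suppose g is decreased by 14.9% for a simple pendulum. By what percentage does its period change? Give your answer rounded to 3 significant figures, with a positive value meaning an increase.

8.40%

T ∝ 1/√g, so T'/T = 1/√(0.8510) = 1.084.
Percentage change in T = (1.084 − 1) × 100% = 8.40%.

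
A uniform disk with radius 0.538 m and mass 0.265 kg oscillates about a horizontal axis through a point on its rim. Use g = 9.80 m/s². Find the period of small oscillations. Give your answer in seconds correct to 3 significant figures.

1.80 s

I_cm = ½mr² = 0.03835 kg·m². The pivot is at distance d = 0.538 m from the centre of mass.
By the parallel-axis theorem, I = I_cm + md² = 0.03835 + 0.07670 = 0.1151 kg·m².
T = 2π√(I/(mgd)) = 2π√(0.1151/(0.265 × 9.80 × 0.538)) = 1.80 s.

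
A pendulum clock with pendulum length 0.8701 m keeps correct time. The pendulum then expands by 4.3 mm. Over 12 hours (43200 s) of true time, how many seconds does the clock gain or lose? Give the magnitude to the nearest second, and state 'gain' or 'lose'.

lose 106 s

T ∝ √L, so T'/T = √(0.87440/0.8701) = 1.00247.
In 43200 s of true time the clock registers 43200/1.00247 = 43093.6 s, so it loses 106 s.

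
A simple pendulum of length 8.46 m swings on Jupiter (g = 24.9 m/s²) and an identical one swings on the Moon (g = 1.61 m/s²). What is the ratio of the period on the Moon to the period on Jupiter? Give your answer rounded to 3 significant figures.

T ∝ 1/√g, so T₂/T₁ = √(g₁/g₂) = √(24.9/1.61) = 3.93.

3.93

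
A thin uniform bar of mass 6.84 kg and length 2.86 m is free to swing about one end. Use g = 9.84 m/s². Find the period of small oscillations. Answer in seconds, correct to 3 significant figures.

For a physical pendulum T = 2π√(I/(mgd)), with d = 1.430 m from pivot to centre of mass.
I_cm = mL²/12 = 6.84 × 2.86²/12 = 4.662 kg·m²; I = I_cm + md² = 4.662 + 6.84 × 1.430² = 18.65 kg·m².
T = 2π√(18.65/(6.84 × 9.84 × 1.430)) = 2.77 s.

2.77 s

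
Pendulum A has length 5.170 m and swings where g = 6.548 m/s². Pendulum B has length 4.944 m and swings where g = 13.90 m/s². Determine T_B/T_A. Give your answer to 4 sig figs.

0.6712

T = 2π√(L/g), so T_B/T_A = √((L_B/g_B)/(L_A/g_A)) = √((4.944/13.90)/(5.170/6.548)) = 0.6712.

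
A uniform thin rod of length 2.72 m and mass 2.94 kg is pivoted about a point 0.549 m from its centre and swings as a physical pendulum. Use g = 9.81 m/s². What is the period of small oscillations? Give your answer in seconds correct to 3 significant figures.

2.59 s

For a physical pendulum T = 2π√(I/(mgd)), with d = 0.5490 m from pivot to centre of mass.
I_cm = mL²/12 = 2.94 × 2.72²/12 = 1.813 kg·m²; I = I_cm + md² = 1.813 + 2.94 × 0.5490² = 2.699 kg·m².
T = 2π√(2.699/(2.94 × 9.81 × 0.5490)) = 2.59 s.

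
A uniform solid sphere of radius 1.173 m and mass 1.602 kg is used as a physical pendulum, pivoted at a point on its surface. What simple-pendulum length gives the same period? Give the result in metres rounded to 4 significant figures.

1.642 m

The equivalent simple-pendulum length is L_eq = I/(md), where I is about the pivot and d = 1.1730 m.
I_cm = (2/5)mR² = 0.88170 kg·m², so I = I_cm + md² = 0.88170 + 2.2042 = 3.0859 kg·m².
L_eq = 3.0859/(1.602 × 1.1730) = 1.642 m.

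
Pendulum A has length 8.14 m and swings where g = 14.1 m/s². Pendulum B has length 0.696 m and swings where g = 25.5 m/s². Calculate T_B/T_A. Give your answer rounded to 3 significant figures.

T = 2π√(L/g), so T_B/T_A = √((L_B/g_B)/(L_A/g_A)) = √((0.696/25.5)/(8.14/14.1)) = 0.217.

0.217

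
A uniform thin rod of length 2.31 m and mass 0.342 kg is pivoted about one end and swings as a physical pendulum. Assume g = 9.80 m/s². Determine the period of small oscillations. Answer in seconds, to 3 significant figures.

For a physical pendulum T = 2π√(I/(mgd)), with d = 1.155 m from pivot to centre of mass.
I_cm = mL²/12 = 0.342 × 2.31²/12 = 0.1521 kg·m²; I = I_cm + md² = 0.1521 + 0.342 × 1.155² = 0.6083 kg·m².
T = 2π√(0.6083/(0.342 × 9.80 × 1.155)) = 2.49 s.

2.49 s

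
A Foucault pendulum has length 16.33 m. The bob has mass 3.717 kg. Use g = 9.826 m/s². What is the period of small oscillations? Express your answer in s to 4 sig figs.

8.100 s

T = 2π√(L/g) = 2π√(16.33/9.826) = 2π × 1.2892 = 8.100 s.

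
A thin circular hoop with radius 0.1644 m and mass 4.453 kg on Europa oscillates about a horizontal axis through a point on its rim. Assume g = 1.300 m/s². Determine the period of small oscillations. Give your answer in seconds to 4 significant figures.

I_cm = mr² = 0.12035 kg·m². The pivot is at distance d = 0.1644 m from the centre of mass.
By the parallel-axis theorem, I = I_cm + md² = 0.12035 + 0.12035 = 0.24071 kg·m².
T = 2π√(I/(mgd)) = 2π√(0.24071/(4.453 × 1.300 × 0.1644)) = 3.160 s.

3.160 s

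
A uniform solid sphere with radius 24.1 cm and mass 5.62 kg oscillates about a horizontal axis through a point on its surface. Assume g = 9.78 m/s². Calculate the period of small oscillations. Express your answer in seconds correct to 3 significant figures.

I_cm = (2/5)mr² = 0.1306 kg·m². The pivot is at distance d = 0.241 m from the centre of mass.
By the parallel-axis theorem, I = I_cm + md² = 0.1306 + 0.3264 = 0.4570 kg·m².
T = 2π√(I/(mgd)) = 2π√(0.4570/(5.62 × 9.78 × 0.241)) = 1.17 s.

1.17 s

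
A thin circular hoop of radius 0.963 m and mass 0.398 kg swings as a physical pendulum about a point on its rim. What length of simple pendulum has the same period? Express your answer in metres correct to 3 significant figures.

The equivalent simple-pendulum length is L_eq = I/(md), where I is about the pivot and d = 0.9630 m.
I_cm = mR² = 0.3691 kg·m², so I = I_cm + md² = 0.3691 + 0.3691 = 0.7382 kg·m².
L_eq = 0.7382/(0.398 × 0.9630) = 1.93 m.

1.93 m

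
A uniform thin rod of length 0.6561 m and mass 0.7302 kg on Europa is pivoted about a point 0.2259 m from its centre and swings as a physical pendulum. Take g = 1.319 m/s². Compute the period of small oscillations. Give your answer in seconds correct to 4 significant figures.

3.393 s

For a physical pendulum T = 2π√(I/(mgd)), with d = 0.22590 m from pivot to centre of mass.
I_cm = mL²/12 = 0.7302 × 0.6561²/12 = 0.026194 kg·m²; I = I_cm + md² = 0.026194 + 0.7302 × 0.22590² = 0.063457 kg·m².
T = 2π√(0.063457/(0.7302 × 1.319 × 0.22590)) = 3.393 s.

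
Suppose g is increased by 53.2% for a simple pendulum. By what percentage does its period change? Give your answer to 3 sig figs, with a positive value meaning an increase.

T ∝ 1/√g, so T'/T = 1/√(1.532) = 0.8079.
Percentage change in T = (0.8079 − 1) × 100% = -19.2%.

-19.2%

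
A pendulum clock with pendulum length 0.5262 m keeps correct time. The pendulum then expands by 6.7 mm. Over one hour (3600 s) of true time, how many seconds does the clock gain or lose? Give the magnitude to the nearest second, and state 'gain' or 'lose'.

lose 23 s

T ∝ √L, so T'/T = √(0.53290/0.5262) = 1.00635.
In 3600 s of true time the clock registers 3600/1.00635 = 3577.3 s, so it loses 23 s.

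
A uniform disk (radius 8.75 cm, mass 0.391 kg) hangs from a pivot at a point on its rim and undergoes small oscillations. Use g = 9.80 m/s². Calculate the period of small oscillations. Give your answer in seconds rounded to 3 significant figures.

0.727 s

I_cm = ½mr² = 0.001497 kg·m². The pivot is at distance d = 0.0875 m from the centre of mass.
By the parallel-axis theorem, I = I_cm + md² = 0.001497 + 0.002994 = 0.004490 kg·m².
T = 2π√(I/(mgd)) = 2π√(0.004490/(0.391 × 9.80 × 0.0875)) = 0.727 s.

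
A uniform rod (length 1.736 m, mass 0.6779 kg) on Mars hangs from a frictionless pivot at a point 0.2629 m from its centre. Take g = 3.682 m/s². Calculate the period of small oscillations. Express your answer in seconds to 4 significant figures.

For a physical pendulum T = 2π√(I/(mgd)), with d = 0.26290 m from pivot to centre of mass.
I_cm = mL²/12 = 0.6779 × 1.736²/12 = 0.17025 kg·m²; I = I_cm + md² = 0.17025 + 0.6779 × 0.26290² = 0.21710 kg·m².
T = 2π√(0.21710/(0.6779 × 3.682 × 0.26290)) = 3.614 s.

3.614 s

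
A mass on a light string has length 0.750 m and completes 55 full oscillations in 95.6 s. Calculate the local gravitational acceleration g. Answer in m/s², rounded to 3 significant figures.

T = 95.6/55 = 1.738 s.
From T = 2π√(L/g), g = 4π²L/T² = 4π² × 0.750/1.738² = 9.80 m/s².

9.80 m/s²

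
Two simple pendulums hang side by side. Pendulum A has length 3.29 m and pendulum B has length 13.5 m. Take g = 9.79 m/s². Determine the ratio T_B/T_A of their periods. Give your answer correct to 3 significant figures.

T ∝ √L, so T_B/T_A = √(L_B/L_A) = √(13.5/3.29) = 2.03.

2.03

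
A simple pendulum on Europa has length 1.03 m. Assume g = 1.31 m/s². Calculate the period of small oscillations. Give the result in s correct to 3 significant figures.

T = 2π√(L/g) = 2π√(1.03/1.31) = 2π × 0.8867 = 5.57 s.

5.57 s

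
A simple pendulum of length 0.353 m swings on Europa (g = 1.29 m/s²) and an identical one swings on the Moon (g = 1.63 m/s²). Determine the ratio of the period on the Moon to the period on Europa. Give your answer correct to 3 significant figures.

0.890

T ∝ 1/√g, so T₂/T₁ = √(g₁/g₂) = √(1.29/1.63) = 0.890.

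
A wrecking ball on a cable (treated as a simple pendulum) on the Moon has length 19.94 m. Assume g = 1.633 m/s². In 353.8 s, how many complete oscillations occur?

T = 2π√(L/g) = 2π√(19.94/1.633) = 21.956 s.
Number of complete oscillations = ⌊353.8/21.956⌋ = ⌊16.114⌋ = 16.

16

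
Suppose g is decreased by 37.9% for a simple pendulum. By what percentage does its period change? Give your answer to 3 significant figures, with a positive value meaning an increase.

26.9%

T ∝ 1/√g, so T'/T = 1/√(0.6210) = 1.269.
Percentage change in T = (1.269 − 1) × 100% = 26.9%.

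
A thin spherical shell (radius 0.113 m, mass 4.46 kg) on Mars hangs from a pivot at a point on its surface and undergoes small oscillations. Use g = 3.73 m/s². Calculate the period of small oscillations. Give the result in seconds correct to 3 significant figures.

I_cm = (2/3)mr² = 0.03797 kg·m². The pivot is at distance d = 0.113 m from the centre of mass.
By the parallel-axis theorem, I = I_cm + md² = 0.03797 + 0.05695 = 0.09492 kg·m².
T = 2π√(I/(mgd)) = 2π√(0.09492/(4.46 × 3.73 × 0.113)) = 1.41 s.

1.41 s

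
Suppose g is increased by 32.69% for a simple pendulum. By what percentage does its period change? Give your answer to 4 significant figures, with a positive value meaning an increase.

-13.19%

T ∝ 1/√g, so T'/T = 1/√(1.3269) = 0.86812.
Percentage change in T = (0.86812 − 1) × 100% = -13.19%.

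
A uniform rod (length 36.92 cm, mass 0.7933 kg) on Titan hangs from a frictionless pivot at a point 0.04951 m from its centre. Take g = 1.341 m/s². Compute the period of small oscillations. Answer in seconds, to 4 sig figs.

2.866 s

For a physical pendulum T = 2π√(I/(mgd)), with d = 0.049510 m from pivot to centre of mass.
I_cm = mL²/12 = 0.7933 × 0.3692²/12 = 0.0090111 kg·m²; I = I_cm + md² = 0.0090111 + 0.7933 × 0.049510² = 0.010956 kg·m².
T = 2π√(0.010956/(0.7933 × 1.341 × 0.049510)) = 2.866 s.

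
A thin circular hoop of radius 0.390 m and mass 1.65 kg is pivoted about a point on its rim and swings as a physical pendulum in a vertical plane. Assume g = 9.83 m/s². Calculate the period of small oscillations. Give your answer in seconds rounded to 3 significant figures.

1.77 s

I_cm = mr² = 0.2510 kg·m². The pivot is at distance d = 0.390 m from the centre of mass.
By the parallel-axis theorem, I = I_cm + md² = 0.2510 + 0.2510 = 0.5019 kg·m².
T = 2π√(I/(mgd)) = 2π√(0.5019/(1.65 × 9.83 × 0.390)) = 1.77 s.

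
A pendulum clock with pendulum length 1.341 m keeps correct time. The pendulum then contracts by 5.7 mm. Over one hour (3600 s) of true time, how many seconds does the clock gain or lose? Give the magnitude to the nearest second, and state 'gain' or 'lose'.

gain 8 s

T ∝ √L, so T'/T = √(1.33530/1.341) = 0.997872.
In 3600 s of true time the clock registers 3600/0.997872 = 3607.7 s, so it gains 8 s.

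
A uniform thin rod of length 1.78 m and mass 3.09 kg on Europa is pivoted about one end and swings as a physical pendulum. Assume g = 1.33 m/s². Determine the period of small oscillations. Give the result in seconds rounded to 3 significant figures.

5.93 s

For a physical pendulum T = 2π√(I/(mgd)), with d = 0.8900 m from pivot to centre of mass.
I_cm = mL²/12 = 3.09 × 1.78²/12 = 0.8159 kg·m²; I = I_cm + md² = 0.8159 + 3.09 × 0.8900² = 3.263 kg·m².
T = 2π√(3.263/(3.09 × 1.33 × 0.8900)) = 5.93 s.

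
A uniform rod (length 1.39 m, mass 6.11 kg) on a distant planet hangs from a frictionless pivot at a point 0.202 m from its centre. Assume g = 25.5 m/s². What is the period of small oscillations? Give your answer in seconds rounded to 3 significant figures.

For a physical pendulum T = 2π√(I/(mgd)), with d = 0.2020 m from pivot to centre of mass.
I_cm = mL²/12 = 6.11 × 1.39²/12 = 0.9838 kg·m²; I = I_cm + md² = 0.9838 + 6.11 × 0.2020² = 1.233 kg·m².
T = 2π√(1.233/(6.11 × 25.5 × 0.2020)) = 1.24 s.

1.24 s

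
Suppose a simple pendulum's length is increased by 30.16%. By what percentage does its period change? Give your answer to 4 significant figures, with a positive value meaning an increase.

14.09%

T ∝ √L, so T'/T = √(1.3016) = 1.1409.
Percentage change in T = (1.1409 − 1) × 100% = 14.09%.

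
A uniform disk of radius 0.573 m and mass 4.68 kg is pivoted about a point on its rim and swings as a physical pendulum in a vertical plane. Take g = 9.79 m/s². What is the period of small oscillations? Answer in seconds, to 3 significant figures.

1.86 s

I_cm = ½mr² = 0.7683 kg·m². The pivot is at distance d = 0.573 m from the centre of mass.
By the parallel-axis theorem, I = I_cm + md² = 0.7683 + 1.537 = 2.305 kg·m².
T = 2π√(I/(mgd)) = 2π√(2.305/(4.68 × 9.79 × 0.573)) = 1.86 s.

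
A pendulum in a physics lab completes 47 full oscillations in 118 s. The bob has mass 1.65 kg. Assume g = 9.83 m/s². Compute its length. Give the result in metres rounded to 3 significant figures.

T = 118/47 = 2.511 s.
From T = 2π√(L/g), L = gT²/(4π²) = 9.83 × 2.511²/(4π²) = 1.57 m.

1.57 m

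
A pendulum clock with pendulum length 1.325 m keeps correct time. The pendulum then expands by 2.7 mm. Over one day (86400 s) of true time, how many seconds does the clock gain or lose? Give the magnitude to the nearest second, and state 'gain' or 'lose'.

lose 88 s

T ∝ √L, so T'/T = √(1.32770/1.325) = 1.00102.
In 86400 s of true time the clock registers 86400/1.00102 = 86312.1 s, so it loses 88 s.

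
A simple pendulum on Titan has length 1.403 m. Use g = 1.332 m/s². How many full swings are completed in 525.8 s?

81

T = 2π√(L/g) = 2π√(1.403/1.332) = 6.4485 s.
Number of complete oscillations = ⌊525.8/6.4485⌋ = ⌊81.539⌋ = 81.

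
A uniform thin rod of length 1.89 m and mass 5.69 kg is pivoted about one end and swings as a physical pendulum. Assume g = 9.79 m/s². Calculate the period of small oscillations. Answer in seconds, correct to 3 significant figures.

2.25 s

For a physical pendulum T = 2π√(I/(mgd)), with d = 0.9450 m from pivot to centre of mass.
I_cm = mL²/12 = 5.69 × 1.89²/12 = 1.694 kg·m²; I = I_cm + md² = 1.694 + 5.69 × 0.9450² = 6.775 kg·m².
T = 2π√(6.775/(5.69 × 9.79 × 0.9450)) = 2.25 s.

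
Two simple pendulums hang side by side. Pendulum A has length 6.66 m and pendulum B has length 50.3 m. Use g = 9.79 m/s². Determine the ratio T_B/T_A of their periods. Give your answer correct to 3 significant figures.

T ∝ √L, so T_B/T_A = √(L_B/L_A) = √(50.3/6.66) = 2.75.

2.75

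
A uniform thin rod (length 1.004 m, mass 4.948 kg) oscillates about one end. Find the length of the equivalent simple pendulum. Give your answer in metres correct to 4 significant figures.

0.6693 m

The equivalent simple-pendulum length is L_eq = I/(md), where I is about the pivot and d = 0.50200 m.
I_cm = (1/12)mL² = 0.41564 kg·m², so I = I_cm + md² = 0.41564 + 1.2469 = 1.6626 kg·m².
L_eq = 1.6626/(4.948 × 0.50200) = 0.6693 m.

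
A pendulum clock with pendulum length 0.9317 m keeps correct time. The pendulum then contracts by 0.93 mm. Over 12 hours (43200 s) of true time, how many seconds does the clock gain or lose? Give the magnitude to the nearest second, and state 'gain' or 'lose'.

gain 22 s

T ∝ √L, so T'/T = √(0.93077/0.9317) = 0.999501.
In 43200 s of true time the clock registers 43200/0.999501 = 43221.6 s, so it gains 22 s.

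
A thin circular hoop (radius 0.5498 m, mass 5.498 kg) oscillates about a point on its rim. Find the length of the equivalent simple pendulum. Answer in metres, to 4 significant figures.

1.100 m

The equivalent simple-pendulum length is L_eq = I/(md), where I is about the pivot and d = 0.54980 m.
I_cm = mR² = 1.6619 kg·m², so I = I_cm + md² = 1.6619 + 1.6619 = 3.3239 kg·m².
L_eq = 3.3239/(5.498 × 0.54980) = 1.100 m.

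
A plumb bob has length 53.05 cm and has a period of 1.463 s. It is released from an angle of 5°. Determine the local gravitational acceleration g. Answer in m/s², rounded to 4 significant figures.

From T = 2π√(L/g), g = 4π²L/T² = 4π² × 0.5305/1.4630² = 9.785 m/s².

9.785 m/s²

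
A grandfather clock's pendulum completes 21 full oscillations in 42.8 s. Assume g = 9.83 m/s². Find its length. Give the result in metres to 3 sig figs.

1.03 m

T = 42.8/21 = 2.038 s.
From T = 2π√(L/g), L = gT²/(4π²) = 9.83 × 2.038²/(4π²) = 1.03 m.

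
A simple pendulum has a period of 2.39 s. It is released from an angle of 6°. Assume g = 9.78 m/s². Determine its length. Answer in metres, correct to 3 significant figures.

1.42 m

From T = 2π√(L/g), L = gT²/(4π²) = 9.78 × 2.390²/(4π²) = 1.42 m.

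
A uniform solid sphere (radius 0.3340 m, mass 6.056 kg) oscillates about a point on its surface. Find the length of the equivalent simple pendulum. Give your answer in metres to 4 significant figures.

The equivalent simple-pendulum length is L_eq = I/(md), where I is about the pivot and d = 0.33400 m.
I_cm = (2/5)mR² = 0.27023 kg·m², so I = I_cm + md² = 0.27023 + 0.67558 = 0.94582 kg·m².
L_eq = 0.94582/(6.056 × 0.33400) = 0.4676 m.

0.4676 m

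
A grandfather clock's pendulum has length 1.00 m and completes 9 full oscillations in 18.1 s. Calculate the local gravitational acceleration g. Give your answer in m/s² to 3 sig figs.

T = 18.1/9 = 2.011 s.
From T = 2π√(L/g), g = 4π²L/T² = 4π² × 1.00/2.011² = 9.76 m/s².

9.76 m/s²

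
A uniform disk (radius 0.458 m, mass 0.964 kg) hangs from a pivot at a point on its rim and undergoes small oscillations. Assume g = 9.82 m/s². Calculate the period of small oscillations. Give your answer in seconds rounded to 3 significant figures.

1.66 s

I_cm = ½mr² = 0.1011 kg·m². The pivot is at distance d = 0.458 m from the centre of mass.
By the parallel-axis theorem, I = I_cm + md² = 0.1011 + 0.2022 = 0.3033 kg·m².
T = 2π√(I/(mgd)) = 2π√(0.3033/(0.964 × 9.82 × 0.458)) = 1.66 s.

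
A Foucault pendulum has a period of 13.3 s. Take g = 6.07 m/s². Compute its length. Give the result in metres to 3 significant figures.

From T = 2π√(L/g), L = gT²/(4π²) = 6.07 × 13.30²/(4π²) = 27.2 m.

27.2 m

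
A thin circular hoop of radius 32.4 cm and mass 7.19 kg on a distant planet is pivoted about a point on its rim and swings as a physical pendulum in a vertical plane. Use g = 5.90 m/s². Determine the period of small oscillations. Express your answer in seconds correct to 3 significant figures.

I_cm = mr² = 0.7548 kg·m². The pivot is at distance d = 0.324 m from the centre of mass.
By the parallel-axis theorem, I = I_cm + md² = 0.7548 + 0.7548 = 1.510 kg·m².
T = 2π√(I/(mgd)) = 2π√(1.510/(7.19 × 5.90 × 0.324)) = 2.08 s.

2.08 s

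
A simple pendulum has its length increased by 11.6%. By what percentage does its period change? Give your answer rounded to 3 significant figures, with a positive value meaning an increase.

T ∝ √L, so T'/T = √(1.116) = 1.056.
Percentage change in T = (1.056 − 1) × 100% = 5.64%.

5.64%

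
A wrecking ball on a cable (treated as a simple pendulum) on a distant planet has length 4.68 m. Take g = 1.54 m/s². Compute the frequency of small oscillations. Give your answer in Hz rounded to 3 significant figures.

T = 2π√(L/g) = 2π√(4.68/1.54) = 10.95 s, so f = 1/T = 0.0913 Hz.

0.0913 Hz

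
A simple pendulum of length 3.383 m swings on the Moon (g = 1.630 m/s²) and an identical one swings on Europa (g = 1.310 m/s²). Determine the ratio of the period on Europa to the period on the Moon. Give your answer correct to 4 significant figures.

1.115

T ∝ 1/√g, so T₂/T₁ = √(g₁/g₂) = √(1.630/1.310) = 1.115.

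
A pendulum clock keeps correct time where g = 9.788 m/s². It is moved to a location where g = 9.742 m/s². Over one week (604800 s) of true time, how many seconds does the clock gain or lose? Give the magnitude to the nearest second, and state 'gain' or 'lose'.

The clock's period scales as T ∝ 1/√g, so T'/T = √(9.788/9.742) = 1.00236.
In 604800 s of true time the clock registers 604800/1.00236 = 603377.2 s, so it loses 1423 s.

lose 1423 s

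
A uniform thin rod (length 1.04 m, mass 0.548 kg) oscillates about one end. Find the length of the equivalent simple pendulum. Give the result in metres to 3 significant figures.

The equivalent simple-pendulum length is L_eq = I/(md), where I is about the pivot and d = 0.5200 m.
I_cm = (1/12)mL² = 0.04939 kg·m², so I = I_cm + md² = 0.04939 + 0.1482 = 0.1976 kg·m².
L_eq = 0.1976/(0.548 × 0.5200) = 0.693 m.

0.693 m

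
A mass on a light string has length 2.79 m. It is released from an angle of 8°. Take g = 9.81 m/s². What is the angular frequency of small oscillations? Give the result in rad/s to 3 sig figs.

ω = √(g/L) = √(9.81/2.79) = 1.88 rad/s.

1.88 rad/s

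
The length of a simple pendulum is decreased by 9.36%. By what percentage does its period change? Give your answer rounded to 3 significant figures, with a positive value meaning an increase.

-4.79%

T ∝ √L, so T'/T = √(0.9064) = 0.9521.
Percentage change in T = (0.9521 − 1) × 100% = -4.79%.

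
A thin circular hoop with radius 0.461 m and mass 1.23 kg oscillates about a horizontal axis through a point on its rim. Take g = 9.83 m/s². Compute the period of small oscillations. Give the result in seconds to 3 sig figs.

I_cm = mr² = 0.2614 kg·m². The pivot is at distance d = 0.461 m from the centre of mass.
By the parallel-axis theorem, I = I_cm + md² = 0.2614 + 0.2614 = 0.5228 kg·m².
T = 2π√(I/(mgd)) = 2π√(0.5228/(1.23 × 9.83 × 0.461)) = 1.92 s.

1.92 s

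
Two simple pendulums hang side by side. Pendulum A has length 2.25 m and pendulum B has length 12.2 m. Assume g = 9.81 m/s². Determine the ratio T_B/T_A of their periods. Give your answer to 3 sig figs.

2.33

T ∝ √L, so T_B/T_A = √(L_B/L_A) = √(12.2/2.25) = 2.33.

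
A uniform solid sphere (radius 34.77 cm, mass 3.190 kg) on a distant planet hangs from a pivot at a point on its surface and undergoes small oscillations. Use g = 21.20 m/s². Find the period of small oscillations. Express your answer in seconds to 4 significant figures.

0.9521 s

I_cm = (2/5)mr² = 0.15426 kg·m². The pivot is at distance d = 0.3477 m from the centre of mass.
By the parallel-axis theorem, I = I_cm + md² = 0.15426 + 0.38566 = 0.53992 kg·m².
T = 2π√(I/(mgd)) = 2π√(0.53992/(3.190 × 21.20 × 0.3477)) = 0.9521 s.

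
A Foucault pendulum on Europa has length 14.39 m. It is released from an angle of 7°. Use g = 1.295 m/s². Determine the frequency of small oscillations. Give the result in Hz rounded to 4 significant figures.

T = 2π√(L/g) = 2π√(14.39/1.295) = 20.945 s, so f = 1/T = 0.04774 Hz.

0.04774 Hz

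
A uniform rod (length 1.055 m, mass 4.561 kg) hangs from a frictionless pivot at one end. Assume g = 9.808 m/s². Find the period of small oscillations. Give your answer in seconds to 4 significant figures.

For a physical pendulum T = 2π√(I/(mgd)), with d = 0.52750 m from pivot to centre of mass.
I_cm = mL²/12 = 4.561 × 1.055²/12 = 0.42304 kg·m²; I = I_cm + md² = 0.42304 + 4.561 × 0.52750² = 1.6922 kg·m².
T = 2π√(1.6922/(4.561 × 9.808 × 0.52750)) = 1.683 s.

1.683 s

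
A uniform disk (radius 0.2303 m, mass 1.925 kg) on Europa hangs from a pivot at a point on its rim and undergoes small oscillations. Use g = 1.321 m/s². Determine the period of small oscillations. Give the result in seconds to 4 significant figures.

3.213 s

I_cm = ½mr² = 0.051049 kg·m². The pivot is at distance d = 0.2303 m from the centre of mass.
By the parallel-axis theorem, I = I_cm + md² = 0.051049 + 0.10210 = 0.15315 kg·m².
T = 2π√(I/(mgd)) = 2π√(0.15315/(1.925 × 1.321 × 0.2303)) = 3.213 s.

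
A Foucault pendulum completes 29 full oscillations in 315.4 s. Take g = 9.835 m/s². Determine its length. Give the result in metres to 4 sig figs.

29.47 m

T = 315.4/29 = 10.876 s.
From T = 2π√(L/g), L = gT²/(4π²) = 9.835 × 10.876²/(4π²) = 29.47 m.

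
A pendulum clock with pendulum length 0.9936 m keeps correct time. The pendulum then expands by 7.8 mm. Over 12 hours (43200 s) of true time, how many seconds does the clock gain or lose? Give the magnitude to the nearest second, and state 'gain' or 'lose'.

lose 169 s

T ∝ √L, so T'/T = √(1.00140/0.9936) = 1.00392.
In 43200 s of true time the clock registers 43200/1.00392 = 43031.4 s, so it loses 169 s.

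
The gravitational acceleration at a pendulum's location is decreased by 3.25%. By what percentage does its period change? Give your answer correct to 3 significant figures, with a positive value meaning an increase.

T ∝ 1/√g, so T'/T = 1/√(0.9675) = 1.017.
Percentage change in T = (1.017 − 1) × 100% = 1.67%.

1.67%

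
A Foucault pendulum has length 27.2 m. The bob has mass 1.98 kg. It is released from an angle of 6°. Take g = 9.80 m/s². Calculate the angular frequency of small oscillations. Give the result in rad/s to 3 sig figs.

ω = √(g/L) = √(9.80/27.2) = 0.600 rad/s.

0.600 rad/s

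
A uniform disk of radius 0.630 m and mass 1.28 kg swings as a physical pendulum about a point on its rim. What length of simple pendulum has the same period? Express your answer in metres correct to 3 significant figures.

0.945 m

The equivalent simple-pendulum length is L_eq = I/(md), where I is about the pivot and d = 0.6300 m.
I_cm = ½mR² = 0.2540 kg·m², so I = I_cm + md² = 0.2540 + 0.5080 = 0.7620 kg·m².
L_eq = 0.7620/(1.28 × 0.6300) = 0.945 m.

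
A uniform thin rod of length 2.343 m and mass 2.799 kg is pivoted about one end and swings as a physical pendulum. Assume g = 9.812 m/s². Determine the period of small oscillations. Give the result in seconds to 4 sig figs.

2.507 s

For a physical pendulum T = 2π√(I/(mgd)), with d = 1.1715 m from pivot to centre of mass.
I_cm = mL²/12 = 2.799 × 2.343²/12 = 1.2805 kg·m²; I = I_cm + md² = 1.2805 + 2.799 × 1.1715² = 5.1218 kg·m².
T = 2π√(5.1218/(2.799 × 9.812 × 1.1715)) = 2.507 s.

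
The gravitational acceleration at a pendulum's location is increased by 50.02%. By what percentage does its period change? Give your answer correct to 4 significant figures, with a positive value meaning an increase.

T ∝ 1/√g, so T'/T = 1/√(1.5002) = 0.81644.
Percentage change in T = (0.81644 − 1) × 100% = -18.36%.

-18.36%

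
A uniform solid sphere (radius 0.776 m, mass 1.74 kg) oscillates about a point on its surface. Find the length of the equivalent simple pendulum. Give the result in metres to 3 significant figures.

The equivalent simple-pendulum length is L_eq = I/(md), where I is about the pivot and d = 0.7760 m.
I_cm = (2/5)mR² = 0.4191 kg·m², so I = I_cm + md² = 0.4191 + 1.048 = 1.467 kg·m².
L_eq = 1.467/(1.74 × 0.7760) = 1.09 m.

1.09 m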